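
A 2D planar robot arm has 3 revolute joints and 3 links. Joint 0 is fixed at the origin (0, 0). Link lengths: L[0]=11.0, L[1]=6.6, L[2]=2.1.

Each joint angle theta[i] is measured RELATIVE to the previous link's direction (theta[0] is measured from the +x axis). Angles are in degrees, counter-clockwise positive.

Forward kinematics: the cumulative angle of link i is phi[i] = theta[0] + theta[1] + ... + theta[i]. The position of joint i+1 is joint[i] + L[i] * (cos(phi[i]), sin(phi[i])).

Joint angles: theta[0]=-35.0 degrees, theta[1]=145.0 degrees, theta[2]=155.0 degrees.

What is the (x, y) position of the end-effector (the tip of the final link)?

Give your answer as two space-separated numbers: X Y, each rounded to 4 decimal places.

Answer: 6.5703 -2.1994

Derivation:
joint[0] = (0.0000, 0.0000)  (base)
link 0: phi[0] = -35 = -35 deg
  cos(-35 deg) = 0.8192, sin(-35 deg) = -0.5736
  joint[1] = (0.0000, 0.0000) + 11 * (0.8192, -0.5736) = (0.0000 + 9.0107, 0.0000 + -6.3093) = (9.0107, -6.3093)
link 1: phi[1] = -35 + 145 = 110 deg
  cos(110 deg) = -0.3420, sin(110 deg) = 0.9397
  joint[2] = (9.0107, -6.3093) + 6.6 * (-0.3420, 0.9397) = (9.0107 + -2.2573, -6.3093 + 6.2020) = (6.7533, -0.1074)
link 2: phi[2] = -35 + 145 + 155 = 265 deg
  cos(265 deg) = -0.0872, sin(265 deg) = -0.9962
  joint[3] = (6.7533, -0.1074) + 2.1 * (-0.0872, -0.9962) = (6.7533 + -0.1830, -0.1074 + -2.0920) = (6.5703, -2.1994)
End effector: (6.5703, -2.1994)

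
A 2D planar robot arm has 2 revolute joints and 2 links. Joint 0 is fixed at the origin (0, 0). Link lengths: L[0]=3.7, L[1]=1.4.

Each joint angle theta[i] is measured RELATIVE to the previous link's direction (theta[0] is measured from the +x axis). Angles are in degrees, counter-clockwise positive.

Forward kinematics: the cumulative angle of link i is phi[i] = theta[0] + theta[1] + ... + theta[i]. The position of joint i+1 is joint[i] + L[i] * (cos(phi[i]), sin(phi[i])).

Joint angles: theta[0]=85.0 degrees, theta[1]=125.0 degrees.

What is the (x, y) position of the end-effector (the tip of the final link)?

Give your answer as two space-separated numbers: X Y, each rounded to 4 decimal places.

joint[0] = (0.0000, 0.0000)  (base)
link 0: phi[0] = 85 = 85 deg
  cos(85 deg) = 0.0872, sin(85 deg) = 0.9962
  joint[1] = (0.0000, 0.0000) + 3.7 * (0.0872, 0.9962) = (0.0000 + 0.3225, 0.0000 + 3.6859) = (0.3225, 3.6859)
link 1: phi[1] = 85 + 125 = 210 deg
  cos(210 deg) = -0.8660, sin(210 deg) = -0.5000
  joint[2] = (0.3225, 3.6859) + 1.4 * (-0.8660, -0.5000) = (0.3225 + -1.2124, 3.6859 + -0.7000) = (-0.8900, 2.9859)
End effector: (-0.8900, 2.9859)

Answer: -0.8900 2.9859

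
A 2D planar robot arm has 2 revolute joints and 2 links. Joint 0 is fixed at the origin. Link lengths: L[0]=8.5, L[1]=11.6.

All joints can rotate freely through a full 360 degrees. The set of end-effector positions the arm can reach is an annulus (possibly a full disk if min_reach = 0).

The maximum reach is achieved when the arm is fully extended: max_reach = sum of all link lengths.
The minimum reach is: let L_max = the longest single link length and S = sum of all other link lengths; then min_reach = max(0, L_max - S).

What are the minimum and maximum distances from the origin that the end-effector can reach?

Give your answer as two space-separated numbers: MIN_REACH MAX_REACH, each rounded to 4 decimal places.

Answer: 3.1000 20.1000

Derivation:
Link lengths: [8.5, 11.6]
max_reach = 8.5 + 11.6 = 20.1
L_max = max([8.5, 11.6]) = 11.6
S (sum of others) = 20.1 - 11.6 = 8.5
min_reach = max(0, 11.6 - 8.5) = max(0, 3.1) = 3.1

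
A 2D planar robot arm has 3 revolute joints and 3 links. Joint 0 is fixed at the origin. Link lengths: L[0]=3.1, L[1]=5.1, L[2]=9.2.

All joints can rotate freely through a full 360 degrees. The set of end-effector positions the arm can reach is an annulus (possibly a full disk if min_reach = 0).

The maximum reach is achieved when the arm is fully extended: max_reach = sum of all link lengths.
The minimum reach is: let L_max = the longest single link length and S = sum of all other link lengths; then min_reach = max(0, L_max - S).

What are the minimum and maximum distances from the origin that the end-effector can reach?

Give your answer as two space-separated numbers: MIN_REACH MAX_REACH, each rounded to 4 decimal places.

Link lengths: [3.1, 5.1, 9.2]
max_reach = 3.1 + 5.1 + 9.2 = 17.4
L_max = max([3.1, 5.1, 9.2]) = 9.2
S (sum of others) = 17.4 - 9.2 = 8.2
min_reach = max(0, 9.2 - 8.2) = max(0, 1) = 1

Answer: 1.0000 17.4000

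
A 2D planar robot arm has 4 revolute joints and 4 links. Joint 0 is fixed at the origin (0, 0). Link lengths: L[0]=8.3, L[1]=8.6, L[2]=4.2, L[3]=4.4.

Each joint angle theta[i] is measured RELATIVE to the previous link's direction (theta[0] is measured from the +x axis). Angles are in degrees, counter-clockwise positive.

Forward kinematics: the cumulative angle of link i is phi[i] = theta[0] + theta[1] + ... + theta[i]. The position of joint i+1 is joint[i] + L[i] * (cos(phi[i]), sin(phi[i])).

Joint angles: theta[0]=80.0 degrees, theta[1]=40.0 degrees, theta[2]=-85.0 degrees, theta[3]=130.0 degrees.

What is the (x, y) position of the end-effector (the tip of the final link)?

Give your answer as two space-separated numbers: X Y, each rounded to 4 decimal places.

Answer: -3.6684 19.1695

Derivation:
joint[0] = (0.0000, 0.0000)  (base)
link 0: phi[0] = 80 = 80 deg
  cos(80 deg) = 0.1736, sin(80 deg) = 0.9848
  joint[1] = (0.0000, 0.0000) + 8.3 * (0.1736, 0.9848) = (0.0000 + 1.4413, 0.0000 + 8.1739) = (1.4413, 8.1739)
link 1: phi[1] = 80 + 40 = 120 deg
  cos(120 deg) = -0.5000, sin(120 deg) = 0.8660
  joint[2] = (1.4413, 8.1739) + 8.6 * (-0.5000, 0.8660) = (1.4413 + -4.3000, 8.1739 + 7.4478) = (-2.8587, 15.6217)
link 2: phi[2] = 80 + 40 + -85 = 35 deg
  cos(35 deg) = 0.8192, sin(35 deg) = 0.5736
  joint[3] = (-2.8587, 15.6217) + 4.2 * (0.8192, 0.5736) = (-2.8587 + 3.4404, 15.6217 + 2.4090) = (0.5817, 18.0307)
link 3: phi[3] = 80 + 40 + -85 + 130 = 165 deg
  cos(165 deg) = -0.9659, sin(165 deg) = 0.2588
  joint[4] = (0.5817, 18.0307) + 4.4 * (-0.9659, 0.2588) = (0.5817 + -4.2501, 18.0307 + 1.1388) = (-3.6684, 19.1695)
End effector: (-3.6684, 19.1695)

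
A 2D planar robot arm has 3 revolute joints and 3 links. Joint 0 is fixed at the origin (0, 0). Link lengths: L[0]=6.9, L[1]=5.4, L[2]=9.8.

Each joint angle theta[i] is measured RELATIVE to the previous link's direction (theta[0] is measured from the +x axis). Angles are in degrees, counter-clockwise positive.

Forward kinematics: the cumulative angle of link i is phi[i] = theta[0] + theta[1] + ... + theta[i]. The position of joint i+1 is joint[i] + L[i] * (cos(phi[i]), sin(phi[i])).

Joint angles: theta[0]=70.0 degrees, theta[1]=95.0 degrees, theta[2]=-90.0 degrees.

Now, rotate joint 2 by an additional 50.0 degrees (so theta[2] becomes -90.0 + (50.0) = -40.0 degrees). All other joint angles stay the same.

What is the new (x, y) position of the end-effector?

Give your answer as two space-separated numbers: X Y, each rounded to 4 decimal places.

Answer: -8.4771 15.9092

Derivation:
joint[0] = (0.0000, 0.0000)  (base)
link 0: phi[0] = 70 = 70 deg
  cos(70 deg) = 0.3420, sin(70 deg) = 0.9397
  joint[1] = (0.0000, 0.0000) + 6.9 * (0.3420, 0.9397) = (0.0000 + 2.3599, 0.0000 + 6.4839) = (2.3599, 6.4839)
link 1: phi[1] = 70 + 95 = 165 deg
  cos(165 deg) = -0.9659, sin(165 deg) = 0.2588
  joint[2] = (2.3599, 6.4839) + 5.4 * (-0.9659, 0.2588) = (2.3599 + -5.2160, 6.4839 + 1.3976) = (-2.8561, 7.8815)
link 2: phi[2] = 70 + 95 + -40 = 125 deg
  cos(125 deg) = -0.5736, sin(125 deg) = 0.8192
  joint[3] = (-2.8561, 7.8815) + 9.8 * (-0.5736, 0.8192) = (-2.8561 + -5.6210, 7.8815 + 8.0277) = (-8.4771, 15.9092)
End effector: (-8.4771, 15.9092)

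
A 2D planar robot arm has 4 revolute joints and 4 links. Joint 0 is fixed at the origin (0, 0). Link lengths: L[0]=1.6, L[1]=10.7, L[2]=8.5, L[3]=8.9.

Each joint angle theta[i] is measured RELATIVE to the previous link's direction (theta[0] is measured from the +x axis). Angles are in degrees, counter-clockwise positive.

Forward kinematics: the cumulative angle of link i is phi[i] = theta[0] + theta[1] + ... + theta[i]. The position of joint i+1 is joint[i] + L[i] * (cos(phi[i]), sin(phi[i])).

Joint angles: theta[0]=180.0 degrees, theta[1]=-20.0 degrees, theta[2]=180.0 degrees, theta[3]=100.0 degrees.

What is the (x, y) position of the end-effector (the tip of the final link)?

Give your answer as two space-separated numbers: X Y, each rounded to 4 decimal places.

joint[0] = (0.0000, 0.0000)  (base)
link 0: phi[0] = 180 = 180 deg
  cos(180 deg) = -1.0000, sin(180 deg) = 0.0000
  joint[1] = (0.0000, 0.0000) + 1.6 * (-1.0000, 0.0000) = (0.0000 + -1.6000, 0.0000 + 0.0000) = (-1.6000, 0.0000)
link 1: phi[1] = 180 + -20 = 160 deg
  cos(160 deg) = -0.9397, sin(160 deg) = 0.3420
  joint[2] = (-1.6000, 0.0000) + 10.7 * (-0.9397, 0.3420) = (-1.6000 + -10.0547, 0.0000 + 3.6596) = (-11.6547, 3.6596)
link 2: phi[2] = 180 + -20 + 180 = 340 deg
  cos(340 deg) = 0.9397, sin(340 deg) = -0.3420
  joint[3] = (-11.6547, 3.6596) + 8.5 * (0.9397, -0.3420) = (-11.6547 + 7.9874, 3.6596 + -2.9072) = (-3.6673, 0.7524)
link 3: phi[3] = 180 + -20 + 180 + 100 = 440 deg
  cos(440 deg) = 0.1736, sin(440 deg) = 0.9848
  joint[4] = (-3.6673, 0.7524) + 8.9 * (0.1736, 0.9848) = (-3.6673 + 1.5455, 0.7524 + 8.7648) = (-2.1219, 9.5172)
End effector: (-2.1219, 9.5172)

Answer: -2.1219 9.5172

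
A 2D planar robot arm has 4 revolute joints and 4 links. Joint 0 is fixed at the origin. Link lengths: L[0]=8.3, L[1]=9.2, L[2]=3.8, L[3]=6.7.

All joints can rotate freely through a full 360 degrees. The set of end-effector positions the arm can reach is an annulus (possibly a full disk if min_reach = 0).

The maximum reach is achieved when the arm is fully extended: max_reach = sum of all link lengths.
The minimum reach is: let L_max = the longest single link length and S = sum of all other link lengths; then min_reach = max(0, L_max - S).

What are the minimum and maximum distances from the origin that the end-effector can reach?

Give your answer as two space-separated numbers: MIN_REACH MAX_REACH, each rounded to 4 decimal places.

Link lengths: [8.3, 9.2, 3.8, 6.7]
max_reach = 8.3 + 9.2 + 3.8 + 6.7 = 28
L_max = max([8.3, 9.2, 3.8, 6.7]) = 9.2
S (sum of others) = 28 - 9.2 = 18.8
min_reach = max(0, 9.2 - 18.8) = max(0, -9.6) = 0

Answer: 0.0000 28.0000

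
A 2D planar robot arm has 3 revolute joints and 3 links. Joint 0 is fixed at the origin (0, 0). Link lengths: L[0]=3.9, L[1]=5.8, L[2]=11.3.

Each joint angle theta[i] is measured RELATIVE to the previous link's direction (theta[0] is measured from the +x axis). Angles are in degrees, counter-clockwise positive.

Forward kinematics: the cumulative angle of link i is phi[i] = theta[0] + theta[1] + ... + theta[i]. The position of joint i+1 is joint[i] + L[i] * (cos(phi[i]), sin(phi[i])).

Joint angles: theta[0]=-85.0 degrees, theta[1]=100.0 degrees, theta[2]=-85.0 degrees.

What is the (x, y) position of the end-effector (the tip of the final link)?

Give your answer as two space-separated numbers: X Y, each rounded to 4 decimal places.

joint[0] = (0.0000, 0.0000)  (base)
link 0: phi[0] = -85 = -85 deg
  cos(-85 deg) = 0.0872, sin(-85 deg) = -0.9962
  joint[1] = (0.0000, 0.0000) + 3.9 * (0.0872, -0.9962) = (0.0000 + 0.3399, 0.0000 + -3.8852) = (0.3399, -3.8852)
link 1: phi[1] = -85 + 100 = 15 deg
  cos(15 deg) = 0.9659, sin(15 deg) = 0.2588
  joint[2] = (0.3399, -3.8852) + 5.8 * (0.9659, 0.2588) = (0.3399 + 5.6024, -3.8852 + 1.5012) = (5.9423, -2.3840)
link 2: phi[2] = -85 + 100 + -85 = -70 deg
  cos(-70 deg) = 0.3420, sin(-70 deg) = -0.9397
  joint[3] = (5.9423, -2.3840) + 11.3 * (0.3420, -0.9397) = (5.9423 + 3.8648, -2.3840 + -10.6185) = (9.8071, -13.0025)
End effector: (9.8071, -13.0025)

Answer: 9.8071 -13.0025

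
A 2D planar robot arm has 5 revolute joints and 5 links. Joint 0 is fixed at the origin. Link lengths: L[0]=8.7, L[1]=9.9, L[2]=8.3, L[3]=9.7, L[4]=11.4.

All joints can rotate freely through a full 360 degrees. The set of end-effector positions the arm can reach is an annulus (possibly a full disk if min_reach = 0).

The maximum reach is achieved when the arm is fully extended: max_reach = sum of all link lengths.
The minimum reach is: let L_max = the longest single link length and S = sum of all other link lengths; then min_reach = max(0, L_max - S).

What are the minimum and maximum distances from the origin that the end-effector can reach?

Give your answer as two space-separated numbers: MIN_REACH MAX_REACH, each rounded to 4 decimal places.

Link lengths: [8.7, 9.9, 8.3, 9.7, 11.4]
max_reach = 8.7 + 9.9 + 8.3 + 9.7 + 11.4 = 48
L_max = max([8.7, 9.9, 8.3, 9.7, 11.4]) = 11.4
S (sum of others) = 48 - 11.4 = 36.6
min_reach = max(0, 11.4 - 36.6) = max(0, -25.2) = 0

Answer: 0.0000 48.0000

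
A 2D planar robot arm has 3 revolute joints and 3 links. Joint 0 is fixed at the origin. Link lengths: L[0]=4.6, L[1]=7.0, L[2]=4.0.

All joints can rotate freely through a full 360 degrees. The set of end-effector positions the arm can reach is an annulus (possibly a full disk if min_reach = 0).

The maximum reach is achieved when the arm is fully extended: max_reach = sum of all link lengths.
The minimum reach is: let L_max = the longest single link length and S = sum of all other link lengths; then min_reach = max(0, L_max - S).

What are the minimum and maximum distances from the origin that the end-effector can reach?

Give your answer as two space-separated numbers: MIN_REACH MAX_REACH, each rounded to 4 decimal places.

Link lengths: [4.6, 7.0, 4.0]
max_reach = 4.6 + 7 + 4 = 15.6
L_max = max([4.6, 7.0, 4.0]) = 7
S (sum of others) = 15.6 - 7 = 8.6
min_reach = max(0, 7 - 8.6) = max(0, -1.6) = 0

Answer: 0.0000 15.6000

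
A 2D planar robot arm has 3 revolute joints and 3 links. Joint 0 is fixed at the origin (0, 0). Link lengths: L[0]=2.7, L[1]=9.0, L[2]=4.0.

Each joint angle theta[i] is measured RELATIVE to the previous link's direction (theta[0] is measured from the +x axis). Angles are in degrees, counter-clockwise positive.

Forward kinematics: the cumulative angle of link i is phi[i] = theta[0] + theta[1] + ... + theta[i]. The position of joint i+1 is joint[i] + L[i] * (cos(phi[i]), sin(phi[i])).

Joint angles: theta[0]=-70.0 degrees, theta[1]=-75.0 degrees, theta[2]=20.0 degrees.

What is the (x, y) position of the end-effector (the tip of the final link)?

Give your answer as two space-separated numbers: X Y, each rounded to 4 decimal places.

Answer: -8.7432 -10.9760

Derivation:
joint[0] = (0.0000, 0.0000)  (base)
link 0: phi[0] = -70 = -70 deg
  cos(-70 deg) = 0.3420, sin(-70 deg) = -0.9397
  joint[1] = (0.0000, 0.0000) + 2.7 * (0.3420, -0.9397) = (0.0000 + 0.9235, 0.0000 + -2.5372) = (0.9235, -2.5372)
link 1: phi[1] = -70 + -75 = -145 deg
  cos(-145 deg) = -0.8192, sin(-145 deg) = -0.5736
  joint[2] = (0.9235, -2.5372) + 9 * (-0.8192, -0.5736) = (0.9235 + -7.3724, -2.5372 + -5.1622) = (-6.4489, -7.6994)
link 2: phi[2] = -70 + -75 + 20 = -125 deg
  cos(-125 deg) = -0.5736, sin(-125 deg) = -0.8192
  joint[3] = (-6.4489, -7.6994) + 4 * (-0.5736, -0.8192) = (-6.4489 + -2.2943, -7.6994 + -3.2766) = (-8.7432, -10.9760)
End effector: (-8.7432, -10.9760)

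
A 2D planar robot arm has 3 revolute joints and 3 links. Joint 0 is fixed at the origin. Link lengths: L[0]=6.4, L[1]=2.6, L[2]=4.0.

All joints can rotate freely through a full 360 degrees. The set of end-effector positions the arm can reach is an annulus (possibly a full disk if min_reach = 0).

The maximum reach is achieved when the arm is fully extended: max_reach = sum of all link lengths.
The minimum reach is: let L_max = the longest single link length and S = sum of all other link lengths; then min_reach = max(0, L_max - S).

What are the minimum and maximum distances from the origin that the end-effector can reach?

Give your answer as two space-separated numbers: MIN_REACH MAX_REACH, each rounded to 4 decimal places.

Link lengths: [6.4, 2.6, 4.0]
max_reach = 6.4 + 2.6 + 4 = 13
L_max = max([6.4, 2.6, 4.0]) = 6.4
S (sum of others) = 13 - 6.4 = 6.6
min_reach = max(0, 6.4 - 6.6) = max(0, -0.2) = 0

Answer: 0.0000 13.0000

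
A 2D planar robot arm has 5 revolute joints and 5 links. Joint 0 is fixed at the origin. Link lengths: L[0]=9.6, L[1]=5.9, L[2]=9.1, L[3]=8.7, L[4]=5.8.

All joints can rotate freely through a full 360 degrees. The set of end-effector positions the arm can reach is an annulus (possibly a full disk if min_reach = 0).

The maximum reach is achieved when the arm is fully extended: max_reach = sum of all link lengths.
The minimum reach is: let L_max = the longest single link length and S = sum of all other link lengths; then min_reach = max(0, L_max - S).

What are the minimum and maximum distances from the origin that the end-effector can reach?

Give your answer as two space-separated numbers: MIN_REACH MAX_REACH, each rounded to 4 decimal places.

Answer: 0.0000 39.1000

Derivation:
Link lengths: [9.6, 5.9, 9.1, 8.7, 5.8]
max_reach = 9.6 + 5.9 + 9.1 + 8.7 + 5.8 = 39.1
L_max = max([9.6, 5.9, 9.1, 8.7, 5.8]) = 9.6
S (sum of others) = 39.1 - 9.6 = 29.5
min_reach = max(0, 9.6 - 29.5) = max(0, -19.9) = 0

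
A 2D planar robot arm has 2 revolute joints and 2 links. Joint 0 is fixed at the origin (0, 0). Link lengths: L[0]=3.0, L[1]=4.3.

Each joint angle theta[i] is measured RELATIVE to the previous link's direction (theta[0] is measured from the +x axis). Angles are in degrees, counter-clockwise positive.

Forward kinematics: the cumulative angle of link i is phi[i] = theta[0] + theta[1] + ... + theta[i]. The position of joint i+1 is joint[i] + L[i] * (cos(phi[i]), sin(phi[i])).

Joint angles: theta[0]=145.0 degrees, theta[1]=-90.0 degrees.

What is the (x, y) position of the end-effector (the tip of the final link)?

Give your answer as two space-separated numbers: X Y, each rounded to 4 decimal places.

joint[0] = (0.0000, 0.0000)  (base)
link 0: phi[0] = 145 = 145 deg
  cos(145 deg) = -0.8192, sin(145 deg) = 0.5736
  joint[1] = (0.0000, 0.0000) + 3 * (-0.8192, 0.5736) = (0.0000 + -2.4575, 0.0000 + 1.7207) = (-2.4575, 1.7207)
link 1: phi[1] = 145 + -90 = 55 deg
  cos(55 deg) = 0.5736, sin(55 deg) = 0.8192
  joint[2] = (-2.4575, 1.7207) + 4.3 * (0.5736, 0.8192) = (-2.4575 + 2.4664, 1.7207 + 3.5224) = (0.0089, 5.2431)
End effector: (0.0089, 5.2431)

Answer: 0.0089 5.2431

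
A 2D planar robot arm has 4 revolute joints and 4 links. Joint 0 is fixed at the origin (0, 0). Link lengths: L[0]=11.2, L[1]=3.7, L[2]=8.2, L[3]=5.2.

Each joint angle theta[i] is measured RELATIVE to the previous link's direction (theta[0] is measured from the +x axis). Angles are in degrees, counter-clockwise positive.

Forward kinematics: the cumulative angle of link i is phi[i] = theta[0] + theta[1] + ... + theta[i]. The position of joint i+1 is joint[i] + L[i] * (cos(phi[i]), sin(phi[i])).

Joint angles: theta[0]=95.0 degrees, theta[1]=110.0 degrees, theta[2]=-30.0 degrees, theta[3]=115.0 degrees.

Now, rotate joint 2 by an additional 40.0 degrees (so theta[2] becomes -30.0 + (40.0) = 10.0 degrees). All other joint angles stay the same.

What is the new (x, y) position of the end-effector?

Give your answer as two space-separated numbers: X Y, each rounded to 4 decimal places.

Answer: -6.5432 2.2904

Derivation:
joint[0] = (0.0000, 0.0000)  (base)
link 0: phi[0] = 95 = 95 deg
  cos(95 deg) = -0.0872, sin(95 deg) = 0.9962
  joint[1] = (0.0000, 0.0000) + 11.2 * (-0.0872, 0.9962) = (0.0000 + -0.9761, 0.0000 + 11.1574) = (-0.9761, 11.1574)
link 1: phi[1] = 95 + 110 = 205 deg
  cos(205 deg) = -0.9063, sin(205 deg) = -0.4226
  joint[2] = (-0.9761, 11.1574) + 3.7 * (-0.9063, -0.4226) = (-0.9761 + -3.3533, 11.1574 + -1.5637) = (-4.3295, 9.5937)
link 2: phi[2] = 95 + 110 + 10 = 215 deg
  cos(215 deg) = -0.8192, sin(215 deg) = -0.5736
  joint[3] = (-4.3295, 9.5937) + 8.2 * (-0.8192, -0.5736) = (-4.3295 + -6.7170, 9.5937 + -4.7033) = (-11.0465, 4.8904)
link 3: phi[3] = 95 + 110 + 10 + 115 = 330 deg
  cos(330 deg) = 0.8660, sin(330 deg) = -0.5000
  joint[4] = (-11.0465, 4.8904) + 5.2 * (0.8660, -0.5000) = (-11.0465 + 4.5033, 4.8904 + -2.6000) = (-6.5432, 2.2904)
End effector: (-6.5432, 2.2904)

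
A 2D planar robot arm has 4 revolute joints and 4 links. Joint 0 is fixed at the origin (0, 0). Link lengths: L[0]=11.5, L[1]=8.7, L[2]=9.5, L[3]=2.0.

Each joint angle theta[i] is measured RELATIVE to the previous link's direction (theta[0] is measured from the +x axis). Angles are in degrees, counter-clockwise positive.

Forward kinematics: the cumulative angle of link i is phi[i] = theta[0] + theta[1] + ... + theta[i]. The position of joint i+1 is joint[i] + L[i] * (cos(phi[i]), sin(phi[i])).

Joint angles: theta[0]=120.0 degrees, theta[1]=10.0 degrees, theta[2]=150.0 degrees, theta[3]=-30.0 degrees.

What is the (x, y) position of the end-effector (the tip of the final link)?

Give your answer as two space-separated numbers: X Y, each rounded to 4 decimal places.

Answer: -10.3766 5.3888

Derivation:
joint[0] = (0.0000, 0.0000)  (base)
link 0: phi[0] = 120 = 120 deg
  cos(120 deg) = -0.5000, sin(120 deg) = 0.8660
  joint[1] = (0.0000, 0.0000) + 11.5 * (-0.5000, 0.8660) = (0.0000 + -5.7500, 0.0000 + 9.9593) = (-5.7500, 9.9593)
link 1: phi[1] = 120 + 10 = 130 deg
  cos(130 deg) = -0.6428, sin(130 deg) = 0.7660
  joint[2] = (-5.7500, 9.9593) + 8.7 * (-0.6428, 0.7660) = (-5.7500 + -5.5923, 9.9593 + 6.6646) = (-11.3423, 16.6239)
link 2: phi[2] = 120 + 10 + 150 = 280 deg
  cos(280 deg) = 0.1736, sin(280 deg) = -0.9848
  joint[3] = (-11.3423, 16.6239) + 9.5 * (0.1736, -0.9848) = (-11.3423 + 1.6497, 16.6239 + -9.3557) = (-9.6926, 7.2682)
link 3: phi[3] = 120 + 10 + 150 + -30 = 250 deg
  cos(250 deg) = -0.3420, sin(250 deg) = -0.9397
  joint[4] = (-9.6926, 7.2682) + 2 * (-0.3420, -0.9397) = (-9.6926 + -0.6840, 7.2682 + -1.8794) = (-10.3766, 5.3888)
End effector: (-10.3766, 5.3888)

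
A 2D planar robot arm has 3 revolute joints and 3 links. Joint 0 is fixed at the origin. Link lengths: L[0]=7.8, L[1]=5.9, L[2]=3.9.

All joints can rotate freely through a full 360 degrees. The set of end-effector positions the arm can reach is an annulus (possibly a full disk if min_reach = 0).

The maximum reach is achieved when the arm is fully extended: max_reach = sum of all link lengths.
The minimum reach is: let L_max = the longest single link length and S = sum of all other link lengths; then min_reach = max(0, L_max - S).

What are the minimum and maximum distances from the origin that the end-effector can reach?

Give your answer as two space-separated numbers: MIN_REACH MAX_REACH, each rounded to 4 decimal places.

Link lengths: [7.8, 5.9, 3.9]
max_reach = 7.8 + 5.9 + 3.9 = 17.6
L_max = max([7.8, 5.9, 3.9]) = 7.8
S (sum of others) = 17.6 - 7.8 = 9.8
min_reach = max(0, 7.8 - 9.8) = max(0, -2) = 0

Answer: 0.0000 17.6000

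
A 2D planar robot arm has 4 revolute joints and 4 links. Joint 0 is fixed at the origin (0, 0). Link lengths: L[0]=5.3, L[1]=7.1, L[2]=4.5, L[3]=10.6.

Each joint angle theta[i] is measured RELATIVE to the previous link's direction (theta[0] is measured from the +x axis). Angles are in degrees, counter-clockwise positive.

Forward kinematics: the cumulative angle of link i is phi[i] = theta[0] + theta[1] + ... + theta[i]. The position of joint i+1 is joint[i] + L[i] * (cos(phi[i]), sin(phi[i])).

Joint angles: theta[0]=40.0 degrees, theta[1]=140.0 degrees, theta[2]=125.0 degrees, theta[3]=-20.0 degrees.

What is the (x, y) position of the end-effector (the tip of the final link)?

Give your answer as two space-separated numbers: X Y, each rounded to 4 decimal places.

Answer: 2.2846 -10.5182

Derivation:
joint[0] = (0.0000, 0.0000)  (base)
link 0: phi[0] = 40 = 40 deg
  cos(40 deg) = 0.7660, sin(40 deg) = 0.6428
  joint[1] = (0.0000, 0.0000) + 5.3 * (0.7660, 0.6428) = (0.0000 + 4.0600, 0.0000 + 3.4068) = (4.0600, 3.4068)
link 1: phi[1] = 40 + 140 = 180 deg
  cos(180 deg) = -1.0000, sin(180 deg) = 0.0000
  joint[2] = (4.0600, 3.4068) + 7.1 * (-1.0000, 0.0000) = (4.0600 + -7.1000, 3.4068 + 0.0000) = (-3.0400, 3.4068)
link 2: phi[2] = 40 + 140 + 125 = 305 deg
  cos(305 deg) = 0.5736, sin(305 deg) = -0.8192
  joint[3] = (-3.0400, 3.4068) + 4.5 * (0.5736, -0.8192) = (-3.0400 + 2.5811, 3.4068 + -3.6862) = (-0.4589, -0.2794)
link 3: phi[3] = 40 + 140 + 125 + -20 = 285 deg
  cos(285 deg) = 0.2588, sin(285 deg) = -0.9659
  joint[4] = (-0.4589, -0.2794) + 10.6 * (0.2588, -0.9659) = (-0.4589 + 2.7435, -0.2794 + -10.2388) = (2.2846, -10.5182)
End effector: (2.2846, -10.5182)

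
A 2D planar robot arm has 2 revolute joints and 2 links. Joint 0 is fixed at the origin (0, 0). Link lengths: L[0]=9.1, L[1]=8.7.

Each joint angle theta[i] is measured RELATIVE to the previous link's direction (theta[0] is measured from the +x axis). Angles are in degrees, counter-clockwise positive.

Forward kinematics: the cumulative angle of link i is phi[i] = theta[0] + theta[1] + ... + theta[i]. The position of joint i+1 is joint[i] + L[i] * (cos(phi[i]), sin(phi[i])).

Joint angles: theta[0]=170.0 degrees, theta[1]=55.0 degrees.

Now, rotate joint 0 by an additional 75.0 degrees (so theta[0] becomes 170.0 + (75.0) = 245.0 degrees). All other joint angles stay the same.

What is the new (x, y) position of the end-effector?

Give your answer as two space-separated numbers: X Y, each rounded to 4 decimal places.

Answer: 0.5042 -15.7818

Derivation:
joint[0] = (0.0000, 0.0000)  (base)
link 0: phi[0] = 245 = 245 deg
  cos(245 deg) = -0.4226, sin(245 deg) = -0.9063
  joint[1] = (0.0000, 0.0000) + 9.1 * (-0.4226, -0.9063) = (0.0000 + -3.8458, 0.0000 + -8.2474) = (-3.8458, -8.2474)
link 1: phi[1] = 245 + 55 = 300 deg
  cos(300 deg) = 0.5000, sin(300 deg) = -0.8660
  joint[2] = (-3.8458, -8.2474) + 8.7 * (0.5000, -0.8660) = (-3.8458 + 4.3500, -8.2474 + -7.5344) = (0.5042, -15.7818)
End effector: (0.5042, -15.7818)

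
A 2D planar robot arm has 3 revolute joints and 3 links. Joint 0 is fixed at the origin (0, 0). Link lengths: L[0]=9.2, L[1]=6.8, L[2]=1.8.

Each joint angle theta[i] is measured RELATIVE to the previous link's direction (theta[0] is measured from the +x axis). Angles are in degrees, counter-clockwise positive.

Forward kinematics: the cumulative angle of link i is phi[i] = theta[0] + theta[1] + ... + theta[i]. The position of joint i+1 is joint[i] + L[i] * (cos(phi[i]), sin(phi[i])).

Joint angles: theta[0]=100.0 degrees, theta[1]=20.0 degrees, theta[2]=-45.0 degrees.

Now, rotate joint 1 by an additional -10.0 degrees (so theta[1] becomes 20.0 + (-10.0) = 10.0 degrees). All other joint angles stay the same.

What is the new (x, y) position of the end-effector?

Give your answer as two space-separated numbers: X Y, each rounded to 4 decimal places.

Answer: -3.1626 17.0815

Derivation:
joint[0] = (0.0000, 0.0000)  (base)
link 0: phi[0] = 100 = 100 deg
  cos(100 deg) = -0.1736, sin(100 deg) = 0.9848
  joint[1] = (0.0000, 0.0000) + 9.2 * (-0.1736, 0.9848) = (0.0000 + -1.5976, 0.0000 + 9.0602) = (-1.5976, 9.0602)
link 1: phi[1] = 100 + 10 = 110 deg
  cos(110 deg) = -0.3420, sin(110 deg) = 0.9397
  joint[2] = (-1.5976, 9.0602) + 6.8 * (-0.3420, 0.9397) = (-1.5976 + -2.3257, 9.0602 + 6.3899) = (-3.9233, 15.4501)
link 2: phi[2] = 100 + 10 + -45 = 65 deg
  cos(65 deg) = 0.4226, sin(65 deg) = 0.9063
  joint[3] = (-3.9233, 15.4501) + 1.8 * (0.4226, 0.9063) = (-3.9233 + 0.7607, 15.4501 + 1.6314) = (-3.1626, 17.0815)
End effector: (-3.1626, 17.0815)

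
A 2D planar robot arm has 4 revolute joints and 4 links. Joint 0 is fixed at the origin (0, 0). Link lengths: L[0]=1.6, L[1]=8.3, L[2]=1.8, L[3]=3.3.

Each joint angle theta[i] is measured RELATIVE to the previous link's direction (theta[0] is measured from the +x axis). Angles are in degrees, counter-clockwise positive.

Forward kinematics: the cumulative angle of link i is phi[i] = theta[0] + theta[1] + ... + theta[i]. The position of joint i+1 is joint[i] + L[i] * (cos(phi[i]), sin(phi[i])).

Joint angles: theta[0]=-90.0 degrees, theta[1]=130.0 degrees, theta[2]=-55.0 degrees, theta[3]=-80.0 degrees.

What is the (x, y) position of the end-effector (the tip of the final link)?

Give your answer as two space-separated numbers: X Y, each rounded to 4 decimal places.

Answer: 7.8092 -0.0182

Derivation:
joint[0] = (0.0000, 0.0000)  (base)
link 0: phi[0] = -90 = -90 deg
  cos(-90 deg) = 0.0000, sin(-90 deg) = -1.0000
  joint[1] = (0.0000, 0.0000) + 1.6 * (0.0000, -1.0000) = (0.0000 + 0.0000, 0.0000 + -1.6000) = (0.0000, -1.6000)
link 1: phi[1] = -90 + 130 = 40 deg
  cos(40 deg) = 0.7660, sin(40 deg) = 0.6428
  joint[2] = (0.0000, -1.6000) + 8.3 * (0.7660, 0.6428) = (0.0000 + 6.3582, -1.6000 + 5.3351) = (6.3582, 3.7351)
link 2: phi[2] = -90 + 130 + -55 = -15 deg
  cos(-15 deg) = 0.9659, sin(-15 deg) = -0.2588
  joint[3] = (6.3582, 3.7351) + 1.8 * (0.9659, -0.2588) = (6.3582 + 1.7387, 3.7351 + -0.4659) = (8.0968, 3.2693)
link 3: phi[3] = -90 + 130 + -55 + -80 = -95 deg
  cos(-95 deg) = -0.0872, sin(-95 deg) = -0.9962
  joint[4] = (8.0968, 3.2693) + 3.3 * (-0.0872, -0.9962) = (8.0968 + -0.2876, 3.2693 + -3.2874) = (7.8092, -0.0182)
End effector: (7.8092, -0.0182)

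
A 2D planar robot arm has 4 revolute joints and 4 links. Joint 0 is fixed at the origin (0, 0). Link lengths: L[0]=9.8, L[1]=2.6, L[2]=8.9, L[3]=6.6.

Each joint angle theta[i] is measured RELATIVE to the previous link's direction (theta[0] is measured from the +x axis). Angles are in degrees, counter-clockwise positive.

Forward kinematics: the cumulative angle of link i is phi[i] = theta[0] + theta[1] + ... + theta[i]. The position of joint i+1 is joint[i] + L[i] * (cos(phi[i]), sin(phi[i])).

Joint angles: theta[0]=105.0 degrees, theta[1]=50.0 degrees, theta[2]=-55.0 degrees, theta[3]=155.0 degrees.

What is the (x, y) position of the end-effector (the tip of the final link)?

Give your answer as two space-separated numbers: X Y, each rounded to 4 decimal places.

Answer: -8.1465 12.9546

Derivation:
joint[0] = (0.0000, 0.0000)  (base)
link 0: phi[0] = 105 = 105 deg
  cos(105 deg) = -0.2588, sin(105 deg) = 0.9659
  joint[1] = (0.0000, 0.0000) + 9.8 * (-0.2588, 0.9659) = (0.0000 + -2.5364, 0.0000 + 9.4661) = (-2.5364, 9.4661)
link 1: phi[1] = 105 + 50 = 155 deg
  cos(155 deg) = -0.9063, sin(155 deg) = 0.4226
  joint[2] = (-2.5364, 9.4661) + 2.6 * (-0.9063, 0.4226) = (-2.5364 + -2.3564, 9.4661 + 1.0988) = (-4.8928, 10.5649)
link 2: phi[2] = 105 + 50 + -55 = 100 deg
  cos(100 deg) = -0.1736, sin(100 deg) = 0.9848
  joint[3] = (-4.8928, 10.5649) + 8.9 * (-0.1736, 0.9848) = (-4.8928 + -1.5455, 10.5649 + 8.7648) = (-6.4383, 19.3297)
link 3: phi[3] = 105 + 50 + -55 + 155 = 255 deg
  cos(255 deg) = -0.2588, sin(255 deg) = -0.9659
  joint[4] = (-6.4383, 19.3297) + 6.6 * (-0.2588, -0.9659) = (-6.4383 + -1.7082, 19.3297 + -6.3751) = (-8.1465, 12.9546)
End effector: (-8.1465, 12.9546)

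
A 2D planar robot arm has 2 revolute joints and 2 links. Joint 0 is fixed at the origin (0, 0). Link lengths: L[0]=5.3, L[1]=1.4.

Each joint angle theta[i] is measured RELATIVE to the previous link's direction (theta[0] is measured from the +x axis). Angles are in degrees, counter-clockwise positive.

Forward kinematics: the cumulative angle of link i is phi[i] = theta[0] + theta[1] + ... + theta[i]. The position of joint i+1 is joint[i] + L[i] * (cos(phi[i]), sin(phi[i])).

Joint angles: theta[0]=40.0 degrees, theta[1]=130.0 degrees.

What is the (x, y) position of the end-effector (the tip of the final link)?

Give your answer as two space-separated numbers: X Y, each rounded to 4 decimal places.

Answer: 2.6813 3.6499

Derivation:
joint[0] = (0.0000, 0.0000)  (base)
link 0: phi[0] = 40 = 40 deg
  cos(40 deg) = 0.7660, sin(40 deg) = 0.6428
  joint[1] = (0.0000, 0.0000) + 5.3 * (0.7660, 0.6428) = (0.0000 + 4.0600, 0.0000 + 3.4068) = (4.0600, 3.4068)
link 1: phi[1] = 40 + 130 = 170 deg
  cos(170 deg) = -0.9848, sin(170 deg) = 0.1736
  joint[2] = (4.0600, 3.4068) + 1.4 * (-0.9848, 0.1736) = (4.0600 + -1.3787, 3.4068 + 0.2431) = (2.6813, 3.6499)
End effector: (2.6813, 3.6499)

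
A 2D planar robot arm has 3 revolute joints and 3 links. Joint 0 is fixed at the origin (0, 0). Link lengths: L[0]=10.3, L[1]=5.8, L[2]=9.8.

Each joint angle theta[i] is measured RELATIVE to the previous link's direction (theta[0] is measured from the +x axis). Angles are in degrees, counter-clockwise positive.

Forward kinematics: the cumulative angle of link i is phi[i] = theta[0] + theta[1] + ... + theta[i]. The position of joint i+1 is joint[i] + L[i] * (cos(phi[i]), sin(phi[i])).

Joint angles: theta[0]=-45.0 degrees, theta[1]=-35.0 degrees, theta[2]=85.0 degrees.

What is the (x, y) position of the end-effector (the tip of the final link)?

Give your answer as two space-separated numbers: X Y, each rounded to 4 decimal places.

joint[0] = (0.0000, 0.0000)  (base)
link 0: phi[0] = -45 = -45 deg
  cos(-45 deg) = 0.7071, sin(-45 deg) = -0.7071
  joint[1] = (0.0000, 0.0000) + 10.3 * (0.7071, -0.7071) = (0.0000 + 7.2832, 0.0000 + -7.2832) = (7.2832, -7.2832)
link 1: phi[1] = -45 + -35 = -80 deg
  cos(-80 deg) = 0.1736, sin(-80 deg) = -0.9848
  joint[2] = (7.2832, -7.2832) + 5.8 * (0.1736, -0.9848) = (7.2832 + 1.0072, -7.2832 + -5.7119) = (8.2904, -12.9951)
link 2: phi[2] = -45 + -35 + 85 = 5 deg
  cos(5 deg) = 0.9962, sin(5 deg) = 0.0872
  joint[3] = (8.2904, -12.9951) + 9.8 * (0.9962, 0.0872) = (8.2904 + 9.7627, -12.9951 + 0.8541) = (18.0531, -12.1410)
End effector: (18.0531, -12.1410)

Answer: 18.0531 -12.1410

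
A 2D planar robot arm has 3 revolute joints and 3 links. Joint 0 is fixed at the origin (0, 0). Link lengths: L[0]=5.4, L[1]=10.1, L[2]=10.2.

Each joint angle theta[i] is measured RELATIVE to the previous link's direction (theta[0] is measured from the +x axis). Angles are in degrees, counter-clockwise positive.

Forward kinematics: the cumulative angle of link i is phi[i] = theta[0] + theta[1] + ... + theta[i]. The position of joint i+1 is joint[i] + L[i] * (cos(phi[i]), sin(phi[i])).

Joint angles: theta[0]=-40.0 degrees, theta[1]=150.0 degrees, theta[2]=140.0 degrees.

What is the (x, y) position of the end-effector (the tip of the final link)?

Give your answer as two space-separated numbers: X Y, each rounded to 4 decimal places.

joint[0] = (0.0000, 0.0000)  (base)
link 0: phi[0] = -40 = -40 deg
  cos(-40 deg) = 0.7660, sin(-40 deg) = -0.6428
  joint[1] = (0.0000, 0.0000) + 5.4 * (0.7660, -0.6428) = (0.0000 + 4.1366, 0.0000 + -3.4711) = (4.1366, -3.4711)
link 1: phi[1] = -40 + 150 = 110 deg
  cos(110 deg) = -0.3420, sin(110 deg) = 0.9397
  joint[2] = (4.1366, -3.4711) + 10.1 * (-0.3420, 0.9397) = (4.1366 + -3.4544, -3.4711 + 9.4909) = (0.6822, 6.0198)
link 2: phi[2] = -40 + 150 + 140 = 250 deg
  cos(250 deg) = -0.3420, sin(250 deg) = -0.9397
  joint[3] = (0.6822, 6.0198) + 10.2 * (-0.3420, -0.9397) = (0.6822 + -3.4886, 6.0198 + -9.5849) = (-2.8064, -3.5650)
End effector: (-2.8064, -3.5650)

Answer: -2.8064 -3.5650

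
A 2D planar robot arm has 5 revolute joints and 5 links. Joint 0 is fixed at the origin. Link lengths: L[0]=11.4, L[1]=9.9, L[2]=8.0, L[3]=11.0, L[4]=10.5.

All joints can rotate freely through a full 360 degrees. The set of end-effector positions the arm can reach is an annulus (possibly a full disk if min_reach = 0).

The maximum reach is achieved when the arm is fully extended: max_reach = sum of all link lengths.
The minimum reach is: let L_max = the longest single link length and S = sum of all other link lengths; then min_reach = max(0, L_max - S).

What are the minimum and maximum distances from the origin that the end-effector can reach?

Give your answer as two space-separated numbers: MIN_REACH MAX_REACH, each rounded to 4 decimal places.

Answer: 0.0000 50.8000

Derivation:
Link lengths: [11.4, 9.9, 8.0, 11.0, 10.5]
max_reach = 11.4 + 9.9 + 8 + 11 + 10.5 = 50.8
L_max = max([11.4, 9.9, 8.0, 11.0, 10.5]) = 11.4
S (sum of others) = 50.8 - 11.4 = 39.4
min_reach = max(0, 11.4 - 39.4) = max(0, -28) = 0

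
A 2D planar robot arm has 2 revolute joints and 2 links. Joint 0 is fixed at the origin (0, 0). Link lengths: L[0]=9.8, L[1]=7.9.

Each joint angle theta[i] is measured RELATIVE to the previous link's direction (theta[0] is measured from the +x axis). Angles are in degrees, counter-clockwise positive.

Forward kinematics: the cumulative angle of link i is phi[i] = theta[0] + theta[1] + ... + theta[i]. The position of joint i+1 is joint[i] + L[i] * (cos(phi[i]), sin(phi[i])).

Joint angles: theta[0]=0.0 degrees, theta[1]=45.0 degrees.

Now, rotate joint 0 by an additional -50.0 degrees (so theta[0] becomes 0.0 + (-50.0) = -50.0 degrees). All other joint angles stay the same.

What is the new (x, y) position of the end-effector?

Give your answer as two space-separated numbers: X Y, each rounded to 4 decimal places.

joint[0] = (0.0000, 0.0000)  (base)
link 0: phi[0] = -50 = -50 deg
  cos(-50 deg) = 0.6428, sin(-50 deg) = -0.7660
  joint[1] = (0.0000, 0.0000) + 9.8 * (0.6428, -0.7660) = (0.0000 + 6.2993, 0.0000 + -7.5072) = (6.2993, -7.5072)
link 1: phi[1] = -50 + 45 = -5 deg
  cos(-5 deg) = 0.9962, sin(-5 deg) = -0.0872
  joint[2] = (6.2993, -7.5072) + 7.9 * (0.9962, -0.0872) = (6.2993 + 7.8699, -7.5072 + -0.6885) = (14.1693, -8.1958)
End effector: (14.1693, -8.1958)

Answer: 14.1693 -8.1958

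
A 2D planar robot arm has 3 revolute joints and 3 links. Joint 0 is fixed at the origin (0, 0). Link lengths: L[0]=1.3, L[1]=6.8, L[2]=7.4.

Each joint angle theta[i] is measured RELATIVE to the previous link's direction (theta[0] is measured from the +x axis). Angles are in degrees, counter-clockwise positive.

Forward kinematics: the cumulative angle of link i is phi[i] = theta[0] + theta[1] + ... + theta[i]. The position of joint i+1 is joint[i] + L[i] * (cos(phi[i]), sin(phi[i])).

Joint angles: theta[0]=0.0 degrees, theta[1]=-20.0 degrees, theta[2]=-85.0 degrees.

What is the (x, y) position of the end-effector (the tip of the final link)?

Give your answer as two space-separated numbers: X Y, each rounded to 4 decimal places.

Answer: 5.7746 -9.4736

Derivation:
joint[0] = (0.0000, 0.0000)  (base)
link 0: phi[0] = 0 = 0 deg
  cos(0 deg) = 1.0000, sin(0 deg) = 0.0000
  joint[1] = (0.0000, 0.0000) + 1.3 * (1.0000, 0.0000) = (0.0000 + 1.3000, 0.0000 + 0.0000) = (1.3000, 0.0000)
link 1: phi[1] = 0 + -20 = -20 deg
  cos(-20 deg) = 0.9397, sin(-20 deg) = -0.3420
  joint[2] = (1.3000, 0.0000) + 6.8 * (0.9397, -0.3420) = (1.3000 + 6.3899, 0.0000 + -2.3257) = (7.6899, -2.3257)
link 2: phi[2] = 0 + -20 + -85 = -105 deg
  cos(-105 deg) = -0.2588, sin(-105 deg) = -0.9659
  joint[3] = (7.6899, -2.3257) + 7.4 * (-0.2588, -0.9659) = (7.6899 + -1.9153, -2.3257 + -7.1479) = (5.7746, -9.4736)
End effector: (5.7746, -9.4736)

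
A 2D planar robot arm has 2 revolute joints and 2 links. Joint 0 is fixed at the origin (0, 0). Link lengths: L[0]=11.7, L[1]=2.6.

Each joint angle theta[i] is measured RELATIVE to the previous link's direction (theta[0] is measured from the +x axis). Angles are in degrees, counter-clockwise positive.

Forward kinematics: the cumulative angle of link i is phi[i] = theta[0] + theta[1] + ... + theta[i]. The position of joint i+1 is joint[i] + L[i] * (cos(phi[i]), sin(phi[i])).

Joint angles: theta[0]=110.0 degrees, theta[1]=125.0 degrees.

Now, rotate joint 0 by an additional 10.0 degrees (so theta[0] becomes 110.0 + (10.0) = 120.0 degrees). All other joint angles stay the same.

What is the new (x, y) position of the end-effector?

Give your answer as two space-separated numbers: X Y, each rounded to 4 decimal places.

Answer: -6.9488 7.7761

Derivation:
joint[0] = (0.0000, 0.0000)  (base)
link 0: phi[0] = 120 = 120 deg
  cos(120 deg) = -0.5000, sin(120 deg) = 0.8660
  joint[1] = (0.0000, 0.0000) + 11.7 * (-0.5000, 0.8660) = (0.0000 + -5.8500, 0.0000 + 10.1325) = (-5.8500, 10.1325)
link 1: phi[1] = 120 + 125 = 245 deg
  cos(245 deg) = -0.4226, sin(245 deg) = -0.9063
  joint[2] = (-5.8500, 10.1325) + 2.6 * (-0.4226, -0.9063) = (-5.8500 + -1.0988, 10.1325 + -2.3564) = (-6.9488, 7.7761)
End effector: (-6.9488, 7.7761)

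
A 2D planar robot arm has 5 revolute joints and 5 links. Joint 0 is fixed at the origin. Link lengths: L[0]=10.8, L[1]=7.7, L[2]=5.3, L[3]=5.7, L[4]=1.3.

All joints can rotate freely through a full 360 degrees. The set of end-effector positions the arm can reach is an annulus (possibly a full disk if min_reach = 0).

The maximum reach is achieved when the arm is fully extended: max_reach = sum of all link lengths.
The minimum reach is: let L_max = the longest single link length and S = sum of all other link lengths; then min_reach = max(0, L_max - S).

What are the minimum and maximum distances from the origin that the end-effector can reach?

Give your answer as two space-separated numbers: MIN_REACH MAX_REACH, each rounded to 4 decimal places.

Answer: 0.0000 30.8000

Derivation:
Link lengths: [10.8, 7.7, 5.3, 5.7, 1.3]
max_reach = 10.8 + 7.7 + 5.3 + 5.7 + 1.3 = 30.8
L_max = max([10.8, 7.7, 5.3, 5.7, 1.3]) = 10.8
S (sum of others) = 30.8 - 10.8 = 20
min_reach = max(0, 10.8 - 20) = max(0, -9.2) = 0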